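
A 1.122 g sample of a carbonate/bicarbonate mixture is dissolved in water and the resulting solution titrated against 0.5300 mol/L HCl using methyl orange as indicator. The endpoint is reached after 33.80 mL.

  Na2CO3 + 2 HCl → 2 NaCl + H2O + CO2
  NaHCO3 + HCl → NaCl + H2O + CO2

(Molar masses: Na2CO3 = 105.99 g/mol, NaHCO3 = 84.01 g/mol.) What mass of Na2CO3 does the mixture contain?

0.6544 g

n(HCl) = 0.03380 × 0.5300 = 0.01791 mol
Let x = n(Na2CO3), y = n(NaHCO3).
Titrant: 2x + 1y = 0.01791;  mass: 105.99x + 84.01y = 1.122
Solving, x = 6.174 × 10^-3 mol, y = 5.567 × 10^-3 mol
mass of Na2CO3 = 6.174 × 10^-3 × 105.99 = 0.6544 g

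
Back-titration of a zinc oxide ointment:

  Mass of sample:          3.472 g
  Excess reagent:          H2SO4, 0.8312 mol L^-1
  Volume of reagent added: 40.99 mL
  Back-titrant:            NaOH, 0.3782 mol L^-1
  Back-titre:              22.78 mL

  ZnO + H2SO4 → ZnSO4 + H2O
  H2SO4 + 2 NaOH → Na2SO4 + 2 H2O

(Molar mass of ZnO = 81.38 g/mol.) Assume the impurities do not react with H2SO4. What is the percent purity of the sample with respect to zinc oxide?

n(H2SO4) added = 0.04099 × 0.8312 = 0.03407 mol
n(NaOH) used in back-titration = 0.02278 × 0.3782 = 8.615 × 10^-3 mol
From the 1:2 ratio, n(H2SO4) left over = 1/2 × 8.615 × 10^-3 = 4.308 × 10^-3 mol
n(H2SO4) consumed by analyte = 0.03407 − 4.308 × 10^-3 = 0.02976 mol
n(ZnO) = 0.02976 mol (1:1 ratio)
mass of ZnO = 0.02976 × 81.38 = 2.422 g
% ZnO = 2.422 / 3.472 × 100 = 69.76 %

69.76 %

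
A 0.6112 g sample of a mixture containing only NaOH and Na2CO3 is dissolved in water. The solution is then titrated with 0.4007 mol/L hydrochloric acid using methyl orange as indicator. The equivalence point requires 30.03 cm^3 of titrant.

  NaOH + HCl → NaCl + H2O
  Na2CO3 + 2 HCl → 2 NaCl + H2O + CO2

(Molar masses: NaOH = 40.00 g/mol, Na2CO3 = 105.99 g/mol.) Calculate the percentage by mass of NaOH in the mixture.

13.34 %

n(HCl) = 0.03003 × 0.4007 = 0.01203 mol
Let x = n(NaOH), y = n(Na2CO3).
Titrant: 1x + 2y = 0.01203;  mass: 40.00x + 105.99y = 0.6112
Solving, x = 2.038 × 10^-3 mol, y = 4.997 × 10^-3 mol
mass of NaOH = 2.038 × 10^-3 × 40.00 = 0.08154 g
% NaOH = 0.08154 / 0.6112 × 100 = 13.34 %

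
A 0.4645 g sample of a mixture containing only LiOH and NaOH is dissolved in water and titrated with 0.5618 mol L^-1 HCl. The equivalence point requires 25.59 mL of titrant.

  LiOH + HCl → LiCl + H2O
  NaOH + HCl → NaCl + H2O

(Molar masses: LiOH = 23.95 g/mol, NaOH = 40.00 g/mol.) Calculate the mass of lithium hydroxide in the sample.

0.1650 g

n(HCl) = 0.02559 × 0.5618 = 0.01438 mol
Let x = n(LiOH), y = n(NaOH).
Titrant: 1x + 1y = 0.01438;  mass: 23.95x + 40.00y = 0.4645
Solving, x = 6.888 × 10^-3 mol, y = 7.488 × 10^-3 mol
mass of LiOH = 6.888 × 10^-3 × 23.95 = 0.1650 g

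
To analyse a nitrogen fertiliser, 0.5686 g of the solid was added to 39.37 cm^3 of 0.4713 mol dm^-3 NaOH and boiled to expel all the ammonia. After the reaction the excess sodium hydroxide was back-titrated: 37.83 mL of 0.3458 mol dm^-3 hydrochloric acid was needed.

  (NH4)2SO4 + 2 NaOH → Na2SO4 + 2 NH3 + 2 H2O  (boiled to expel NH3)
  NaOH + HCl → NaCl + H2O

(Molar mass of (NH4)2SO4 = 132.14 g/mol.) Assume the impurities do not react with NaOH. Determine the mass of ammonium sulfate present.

0.3616 g

n(NaOH) added = 0.03937 × 0.4713 = 0.01856 mol
n(HCl) used in back-titration = 0.03783 × 0.3458 = 0.01308 mol
n(NaOH) left over = 0.01308 mol (1:1 ratio)
n(NaOH) consumed by analyte = 0.01856 − 0.01308 = 5.473 × 10^-3 mol
From the 1:2 ratio, n((NH4)2SO4) = 1/2 × 5.473 × 10^-3 = 2.737 × 10^-3 mol
mass of (NH4)2SO4 = 2.737 × 10^-3 × 132.14 = 0.3616 g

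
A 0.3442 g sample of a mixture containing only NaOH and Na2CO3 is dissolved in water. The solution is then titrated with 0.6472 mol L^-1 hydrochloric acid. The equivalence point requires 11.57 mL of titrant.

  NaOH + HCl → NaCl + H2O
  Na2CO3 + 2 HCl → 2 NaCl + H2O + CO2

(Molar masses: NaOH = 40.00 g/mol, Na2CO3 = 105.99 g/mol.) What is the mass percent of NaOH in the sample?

47.07 %

n(HCl) = 0.01157 × 0.6472 = 7.488 × 10^-3 mol
Let x = n(NaOH), y = n(Na2CO3).
Titrant: 1x + 2y = 7.488 × 10^-3;  mass: 40.00x + 105.99y = 0.3442
Solving, x = 4.050 × 10^-3 mol, y = 1.719 × 10^-3 mol
mass of NaOH = 4.050 × 10^-3 × 40.00 = 0.1620 g
% NaOH = 0.1620 / 0.3442 × 100 = 47.07 %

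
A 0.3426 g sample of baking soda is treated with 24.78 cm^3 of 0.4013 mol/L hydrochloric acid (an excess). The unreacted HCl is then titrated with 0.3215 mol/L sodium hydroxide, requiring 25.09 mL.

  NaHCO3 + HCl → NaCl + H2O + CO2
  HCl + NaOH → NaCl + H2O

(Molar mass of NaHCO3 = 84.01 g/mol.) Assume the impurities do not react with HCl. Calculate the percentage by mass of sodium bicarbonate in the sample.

n(HCl) added = 0.02478 × 0.4013 = 9.944 × 10^-3 mol
n(NaOH) used in back-titration = 0.02509 × 0.3215 = 8.066 × 10^-3 mol
n(HCl) left over = 8.066 × 10^-3 mol (1:1 ratio)
n(HCl) consumed by analyte = 9.944 × 10^-3 − 8.066 × 10^-3 = 1.878 × 10^-3 mol
n(NaHCO3) = 1.878 × 10^-3 mol (1:1 ratio)
mass of NaHCO3 = 1.878 × 10^-3 × 84.01 = 0.1578 g
% NaHCO3 = 0.1578 / 0.3426 × 100 = 46.05 %

46.05 %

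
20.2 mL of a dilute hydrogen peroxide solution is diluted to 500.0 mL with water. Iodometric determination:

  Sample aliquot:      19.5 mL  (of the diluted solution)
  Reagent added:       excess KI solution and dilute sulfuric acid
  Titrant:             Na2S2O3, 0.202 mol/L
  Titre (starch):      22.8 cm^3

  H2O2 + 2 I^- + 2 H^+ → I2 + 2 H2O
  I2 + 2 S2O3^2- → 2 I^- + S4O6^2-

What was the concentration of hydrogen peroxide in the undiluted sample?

n(S2O3^2-) = 0.0228 × 0.202 = 4.61 × 10^-3 mol
n(I2) = n(S2O3^2-)/2 = 2.30 × 10^-3 mol
n(H2O2) in the aliquot = 2.30 × 10^-3 mol (1:1 ratio)
[H2O2]_dilute = 2.30 × 10^-3 / 0.0195 = 0.118 mol/L
[H2O2]_original = 0.118 × 500.0/20.2 = 2.92 mol/L

2.92 mol/L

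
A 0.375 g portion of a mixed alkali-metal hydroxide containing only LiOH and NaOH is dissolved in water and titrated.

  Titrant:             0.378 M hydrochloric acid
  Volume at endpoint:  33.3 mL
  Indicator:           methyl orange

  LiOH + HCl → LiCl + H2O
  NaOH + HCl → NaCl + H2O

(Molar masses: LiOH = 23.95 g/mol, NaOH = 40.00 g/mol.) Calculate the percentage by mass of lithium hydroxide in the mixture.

n(HCl) = 0.0333 × 0.378 = 0.0126 mol
Let x = n(LiOH), y = n(NaOH).
Titrant: 1x + 1y = 0.0126;  mass: 23.95x + 40.00y = 0.375
Solving, x = 8.01 × 10^-3 mol, y = 4.58 × 10^-3 mol
mass of LiOH = 8.01 × 10^-3 × 23.95 = 0.192 g
% LiOH = 0.192 / 0.375 × 100 = 51.1 %

51.1 %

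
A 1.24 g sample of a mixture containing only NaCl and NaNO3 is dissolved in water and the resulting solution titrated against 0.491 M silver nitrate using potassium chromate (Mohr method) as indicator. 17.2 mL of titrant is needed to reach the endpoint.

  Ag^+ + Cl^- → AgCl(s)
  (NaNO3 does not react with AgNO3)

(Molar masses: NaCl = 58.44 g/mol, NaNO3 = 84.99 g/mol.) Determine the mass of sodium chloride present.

0.494 g

n(AgNO3) = 0.0172 × 0.491 = 8.45 × 10^-3 mol
Let x = n(NaCl), y = n(NaNO3).
Titrant: 1x = 8.45 × 10^-3;  mass: 58.44x + 84.99y = 1.24
Solving, x = 8.45 × 10^-3 mol, y = 8.78 × 10^-3 mol
mass of NaCl = 8.45 × 10^-3 × 58.44 = 0.494 g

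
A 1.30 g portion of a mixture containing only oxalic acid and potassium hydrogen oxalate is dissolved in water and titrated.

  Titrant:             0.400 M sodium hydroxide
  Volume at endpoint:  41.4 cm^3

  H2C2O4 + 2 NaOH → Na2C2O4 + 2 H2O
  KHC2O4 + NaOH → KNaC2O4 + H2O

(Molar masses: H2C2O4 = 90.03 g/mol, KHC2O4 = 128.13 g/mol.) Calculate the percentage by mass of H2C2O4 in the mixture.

34.2 %

n(NaOH) = 0.0414 × 0.400 = 0.0166 mol
Let x = n(H2C2O4), y = n(KHC2O4).
Titrant: 2x + 1y = 0.0166;  mass: 90.03x + 128.13y = 1.30
Solving, x = 4.94 × 10^-3 mol, y = 6.67 × 10^-3 mol
mass of H2C2O4 = 4.94 × 10^-3 × 90.03 = 0.445 g
% H2C2O4 = 0.445 / 1.30 × 100 = 34.2 %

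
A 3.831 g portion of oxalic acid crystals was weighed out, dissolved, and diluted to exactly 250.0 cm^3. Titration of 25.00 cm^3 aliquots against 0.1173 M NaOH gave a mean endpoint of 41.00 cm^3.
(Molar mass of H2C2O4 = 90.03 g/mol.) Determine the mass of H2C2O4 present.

2.165 g

H2C2O4 + 2 NaOH → Na2C2O4 + 2 H2O
n(NaOH) per titration = 0.04100 × 0.1173 = 4.809 × 10^-3 mol
From the 1:2 ratio, n(H2C2O4) in each aliquot = 1/2 × 4.809 × 10^-3 = 2.405 × 10^-3 mol
n(H2C2O4) in the whole flask = 2.405 × 10^-3 × 250.0/25.00 = 0.02405 mol
mass of H2C2O4 = 0.02405 × 90.03 = 2.165 g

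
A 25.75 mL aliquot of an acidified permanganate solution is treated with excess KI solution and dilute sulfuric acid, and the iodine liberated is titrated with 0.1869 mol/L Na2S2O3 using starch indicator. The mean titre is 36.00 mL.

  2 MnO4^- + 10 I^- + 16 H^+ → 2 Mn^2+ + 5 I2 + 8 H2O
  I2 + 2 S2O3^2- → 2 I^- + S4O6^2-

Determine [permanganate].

0.05226 mol/L

n(S2O3^2-) = 0.03600 × 0.1869 = 6.728 × 10^-3 mol
n(I2) = n(S2O3^2-)/2 = 3.364 × 10^-3 mol
From the 2:5 ratio, n(MnO4^-) in the aliquot = 2/5 × 3.364 × 10^-3 = 1.346 × 10^-3 mol
[MnO4^-] = 1.346 × 10^-3 / 0.02575 = 0.05226 mol/L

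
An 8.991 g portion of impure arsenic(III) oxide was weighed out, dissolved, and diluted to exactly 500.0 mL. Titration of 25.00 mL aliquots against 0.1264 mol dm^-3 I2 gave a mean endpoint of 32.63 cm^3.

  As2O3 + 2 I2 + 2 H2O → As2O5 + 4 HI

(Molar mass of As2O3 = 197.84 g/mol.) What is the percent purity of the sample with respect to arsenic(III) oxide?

90.75 %

n(I2) per titration = 0.03263 × 0.1264 = 4.124 × 10^-3 mol
From the 1:2 ratio, n(As2O3) in each aliquot = 1/2 × 4.124 × 10^-3 = 2.062 × 10^-3 mol
n(As2O3) in the whole flask = 2.062 × 10^-3 × 500.0/25.00 = 0.04124 mol
mass of As2O3 = 0.04124 × 197.84 = 8.160 g
% As2O3 = 8.160 / 8.991 × 100 = 90.75 %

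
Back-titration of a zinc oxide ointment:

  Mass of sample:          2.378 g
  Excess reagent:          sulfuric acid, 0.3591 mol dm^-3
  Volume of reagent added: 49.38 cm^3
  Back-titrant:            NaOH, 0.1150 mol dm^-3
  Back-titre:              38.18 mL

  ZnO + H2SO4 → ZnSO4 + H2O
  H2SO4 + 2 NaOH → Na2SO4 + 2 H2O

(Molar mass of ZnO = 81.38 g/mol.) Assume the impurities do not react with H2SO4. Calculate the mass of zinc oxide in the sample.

n(H2SO4) added = 0.04938 × 0.3591 = 0.01773 mol
n(NaOH) used in back-titration = 0.03818 × 0.1150 = 4.391 × 10^-3 mol
From the 1:2 ratio, n(H2SO4) left over = 1/2 × 4.391 × 10^-3 = 2.195 × 10^-3 mol
n(H2SO4) consumed by analyte = 0.01773 − 2.195 × 10^-3 = 0.01554 mol
n(ZnO) = 0.01554 mol (1:1 ratio)
mass of ZnO = 0.01554 × 81.38 = 1.264 g

1.264 g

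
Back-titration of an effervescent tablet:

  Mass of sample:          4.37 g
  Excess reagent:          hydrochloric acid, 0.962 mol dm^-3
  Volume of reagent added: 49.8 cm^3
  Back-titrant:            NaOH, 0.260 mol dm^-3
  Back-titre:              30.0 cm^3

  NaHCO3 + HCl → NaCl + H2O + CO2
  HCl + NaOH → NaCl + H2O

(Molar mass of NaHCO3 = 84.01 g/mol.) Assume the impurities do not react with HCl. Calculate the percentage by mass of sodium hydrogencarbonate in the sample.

n(HCl) added = 0.0498 × 0.962 = 0.0479 mol
n(NaOH) used in back-titration = 0.0300 × 0.260 = 7.80 × 10^-3 mol
n(HCl) left over = 7.80 × 10^-3 mol (1:1 ratio)
n(HCl) consumed by analyte = 0.0479 − 7.80 × 10^-3 = 0.0401 mol
n(NaHCO3) = 0.0401 mol (1:1 ratio)
mass of NaHCO3 = 0.0401 × 84.01 = 3.37 g
% NaHCO3 = 3.37 / 4.37 × 100 = 77.1 %

77.1 %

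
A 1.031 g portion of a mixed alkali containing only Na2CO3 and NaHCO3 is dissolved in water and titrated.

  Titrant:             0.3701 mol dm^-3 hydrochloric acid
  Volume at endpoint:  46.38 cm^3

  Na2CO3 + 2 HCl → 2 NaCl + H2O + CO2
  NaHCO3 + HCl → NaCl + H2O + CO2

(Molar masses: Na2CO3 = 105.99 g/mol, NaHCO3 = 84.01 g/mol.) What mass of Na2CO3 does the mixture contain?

n(HCl) = 0.04638 × 0.3701 = 0.01717 mol
Let x = n(Na2CO3), y = n(NaHCO3).
Titrant: 2x + 1y = 0.01717;  mass: 105.99x + 84.01y = 1.031
Solving, x = 6.627 × 10^-3 mol, y = 3.912 × 10^-3 mol
mass of Na2CO3 = 6.627 × 10^-3 × 105.99 = 0.7024 g

0.7024 g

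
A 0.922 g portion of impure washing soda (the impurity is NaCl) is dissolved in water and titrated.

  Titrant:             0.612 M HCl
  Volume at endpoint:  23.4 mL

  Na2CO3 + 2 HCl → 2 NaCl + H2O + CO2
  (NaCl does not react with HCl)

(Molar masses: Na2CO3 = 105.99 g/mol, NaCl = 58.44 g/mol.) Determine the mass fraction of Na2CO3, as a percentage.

n(HCl) = 0.0234 × 0.612 = 0.0143 mol
Let x = n(Na2CO3), y = n(NaCl).
Titrant: 2x = 0.0143;  mass: 105.99x + 58.44y = 0.922
Solving, x = 7.16 × 10^-3 mol, y = 2.79 × 10^-3 mol
mass of Na2CO3 = 7.16 × 10^-3 × 105.99 = 0.759 g
% Na2CO3 = 0.759 / 0.922 × 100 = 82.3 %

82.3 %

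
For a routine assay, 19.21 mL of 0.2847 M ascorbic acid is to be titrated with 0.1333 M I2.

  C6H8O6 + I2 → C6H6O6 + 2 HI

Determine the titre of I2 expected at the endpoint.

41.03 mL

n(C6H8O6) = 0.01921 L × 0.2847 mol/L = 5.469 × 10^-3 mol
n(I2) = 5.469 × 10^-3 mol (1:1 stoichiometry)
V(I2) = 5.469 × 10^-3 mol / 0.1333 mol/L = 0.04103 L = 41.03 mL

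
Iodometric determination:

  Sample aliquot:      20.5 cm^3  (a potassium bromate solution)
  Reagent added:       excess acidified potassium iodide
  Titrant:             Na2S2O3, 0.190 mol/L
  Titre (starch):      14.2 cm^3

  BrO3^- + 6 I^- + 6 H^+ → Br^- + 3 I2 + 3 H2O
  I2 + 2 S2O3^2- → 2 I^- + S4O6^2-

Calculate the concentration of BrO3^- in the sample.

n(S2O3^2-) = 0.0142 × 0.190 = 2.70 × 10^-3 mol
n(I2) = n(S2O3^2-)/2 = 1.35 × 10^-3 mol
From the 1:3 ratio, n(BrO3^-) in the aliquot = 1/3 × 1.35 × 10^-3 = 4.50 × 10^-4 mol
[BrO3^-] = 4.50 × 10^-4 / 0.0205 = 0.0219 mol/L

0.0219 mol/L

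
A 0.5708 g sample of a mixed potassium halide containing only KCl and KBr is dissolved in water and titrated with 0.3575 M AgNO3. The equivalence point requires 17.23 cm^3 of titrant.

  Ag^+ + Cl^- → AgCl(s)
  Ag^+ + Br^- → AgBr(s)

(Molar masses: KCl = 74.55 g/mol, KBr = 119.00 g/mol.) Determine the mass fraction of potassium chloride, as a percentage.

n(AgNO3) = 0.01723 × 0.3575 = 6.160 × 10^-3 mol
Let x = n(KCl), y = n(KBr).
Titrant: 1x + 1y = 6.160 × 10^-3;  mass: 74.55x + 119.00y = 0.5708
Solving, x = 3.649 × 10^-3 mol, y = 2.511 × 10^-3 mol
mass of KCl = 3.649 × 10^-3 × 74.55 = 0.2720 g
% KCl = 0.2720 / 0.5708 × 100 = 47.66 %

47.66 %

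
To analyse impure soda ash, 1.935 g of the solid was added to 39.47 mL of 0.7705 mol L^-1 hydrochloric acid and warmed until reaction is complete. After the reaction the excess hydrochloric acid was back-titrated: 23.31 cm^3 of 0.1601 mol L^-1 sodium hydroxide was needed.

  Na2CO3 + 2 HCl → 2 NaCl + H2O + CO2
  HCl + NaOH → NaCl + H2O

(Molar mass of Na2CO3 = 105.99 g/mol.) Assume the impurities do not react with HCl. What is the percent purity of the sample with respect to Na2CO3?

n(HCl) added = 0.03947 × 0.7705 = 0.03041 mol
n(NaOH) used in back-titration = 0.02331 × 0.1601 = 3.732 × 10^-3 mol
n(HCl) left over = 3.732 × 10^-3 mol (1:1 ratio)
n(HCl) consumed by analyte = 0.03041 − 3.732 × 10^-3 = 0.02668 mol
From the 1:2 ratio, n(Na2CO3) = 1/2 × 0.02668 = 0.01334 mol
mass of Na2CO3 = 0.01334 × 105.99 = 1.414 g
% Na2CO3 = 1.414 / 1.935 × 100 = 73.07 %

73.07 %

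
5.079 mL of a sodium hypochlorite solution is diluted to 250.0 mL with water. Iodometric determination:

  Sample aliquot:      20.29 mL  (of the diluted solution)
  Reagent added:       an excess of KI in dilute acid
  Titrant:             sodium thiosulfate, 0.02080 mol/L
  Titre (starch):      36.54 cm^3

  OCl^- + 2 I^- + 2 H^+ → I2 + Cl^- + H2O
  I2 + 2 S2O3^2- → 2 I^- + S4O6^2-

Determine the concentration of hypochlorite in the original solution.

0.9219 mol/L

n(S2O3^2-) = 0.03654 × 0.02080 = 7.600 × 10^-4 mol
n(I2) = n(S2O3^2-)/2 = 3.800 × 10^-4 mol
n(OCl^-) in the aliquot = 3.800 × 10^-4 mol (1:1 ratio)
[OCl^-]_dilute = 3.800 × 10^-4 / 0.02029 = 0.01873 mol/L
[OCl^-]_original = 0.01873 × 250.0/5.079 = 0.9219 mol/L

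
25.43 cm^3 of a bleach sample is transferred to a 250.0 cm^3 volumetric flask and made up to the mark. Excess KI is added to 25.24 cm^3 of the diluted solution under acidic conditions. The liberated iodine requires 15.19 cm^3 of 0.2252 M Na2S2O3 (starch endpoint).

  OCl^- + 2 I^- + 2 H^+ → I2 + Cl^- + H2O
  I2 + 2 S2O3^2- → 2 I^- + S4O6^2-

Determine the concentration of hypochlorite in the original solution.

0.6662 M

n(S2O3^2-) = 0.01519 × 0.2252 = 3.421 × 10^-3 mol
n(I2) = n(S2O3^2-)/2 = 1.710 × 10^-3 mol
n(OCl^-) in the aliquot = 1.710 × 10^-3 mol (1:1 ratio)
[OCl^-]_dilute = 1.710 × 10^-3 / 0.02524 = 0.06777 mol/L
[OCl^-]_original = 0.06777 × 250.0/25.43 = 0.6662 mol/L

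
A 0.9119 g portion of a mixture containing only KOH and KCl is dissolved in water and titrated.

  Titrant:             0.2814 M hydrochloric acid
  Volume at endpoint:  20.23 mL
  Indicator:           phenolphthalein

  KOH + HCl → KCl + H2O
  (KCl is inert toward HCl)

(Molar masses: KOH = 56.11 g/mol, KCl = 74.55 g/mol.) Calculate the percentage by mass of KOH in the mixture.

35.03 %

n(HCl) = 0.02023 × 0.2814 = 5.693 × 10^-3 mol
Let x = n(KOH), y = n(KCl).
Titrant: 1x = 5.693 × 10^-3;  mass: 56.11x + 74.55y = 0.9119
Solving, x = 5.693 × 10^-3 mol, y = 7.947 × 10^-3 mol
mass of KOH = 5.693 × 10^-3 × 56.11 = 0.3194 g
% KOH = 0.3194 / 0.9119 × 100 = 35.03 %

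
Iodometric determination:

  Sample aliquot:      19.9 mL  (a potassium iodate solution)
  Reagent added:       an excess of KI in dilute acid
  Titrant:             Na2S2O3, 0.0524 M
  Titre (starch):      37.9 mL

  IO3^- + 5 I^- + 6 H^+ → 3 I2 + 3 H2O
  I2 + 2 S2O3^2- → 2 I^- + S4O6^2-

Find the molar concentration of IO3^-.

0.0166 M

n(S2O3^2-) = 0.0379 × 0.0524 = 1.99 × 10^-3 mol
n(I2) = n(S2O3^2-)/2 = 9.93 × 10^-4 mol
From the 1:3 ratio, n(IO3^-) in the aliquot = 1/3 × 9.93 × 10^-4 = 3.31 × 10^-4 mol
[IO3^-] = 3.31 × 10^-4 / 0.0199 = 0.0166 mol/L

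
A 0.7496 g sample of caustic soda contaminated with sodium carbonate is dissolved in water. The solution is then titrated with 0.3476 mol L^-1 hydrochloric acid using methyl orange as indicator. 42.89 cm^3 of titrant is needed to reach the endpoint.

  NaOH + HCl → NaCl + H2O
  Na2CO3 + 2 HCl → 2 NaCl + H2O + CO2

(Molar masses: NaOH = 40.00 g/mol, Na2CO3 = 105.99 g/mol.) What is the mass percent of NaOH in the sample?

n(HCl) = 0.04289 × 0.3476 = 0.01491 mol
Let x = n(NaOH), y = n(Na2CO3).
Titrant: 1x + 2y = 0.01491;  mass: 40.00x + 105.99y = 0.7496
Solving, x = 3.115 × 10^-3 mol, y = 5.897 × 10^-3 mol
mass of NaOH = 3.115 × 10^-3 × 40.00 = 0.1246 g
% NaOH = 0.1246 / 0.7496 × 100 = 16.62 %

16.62 %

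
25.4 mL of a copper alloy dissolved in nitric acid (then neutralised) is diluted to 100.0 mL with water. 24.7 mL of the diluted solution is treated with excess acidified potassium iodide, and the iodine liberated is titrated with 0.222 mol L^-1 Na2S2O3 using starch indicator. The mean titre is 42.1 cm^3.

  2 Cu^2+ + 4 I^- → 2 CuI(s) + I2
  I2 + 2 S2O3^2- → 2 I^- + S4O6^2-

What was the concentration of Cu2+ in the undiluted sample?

1.49 mol/L

n(S2O3^2-) = 0.0421 × 0.222 = 9.35 × 10^-3 mol
n(I2) = n(S2O3^2-)/2 = 4.67 × 10^-3 mol
From the 2:1 ratio, n(Cu2+) in the aliquot = 2/1 × 4.67 × 10^-3 = 9.35 × 10^-3 mol
[Cu2+]_dilute = 9.35 × 10^-3 / 0.0247 = 0.378 mol/L
[Cu2+]_original = 0.378 × 100.0/25.4 = 1.49 mol/L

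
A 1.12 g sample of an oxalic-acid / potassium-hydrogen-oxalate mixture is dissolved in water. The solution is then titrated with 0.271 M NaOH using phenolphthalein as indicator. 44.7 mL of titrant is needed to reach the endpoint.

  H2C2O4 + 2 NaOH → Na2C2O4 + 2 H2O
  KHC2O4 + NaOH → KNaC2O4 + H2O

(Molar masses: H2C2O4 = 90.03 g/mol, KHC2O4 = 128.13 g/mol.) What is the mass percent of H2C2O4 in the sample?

n(NaOH) = 0.0447 × 0.271 = 0.0121 mol
Let x = n(H2C2O4), y = n(KHC2O4).
Titrant: 2x + 1y = 0.0121;  mass: 90.03x + 128.13y = 1.12
Solving, x = 2.60 × 10^-3 mol, y = 6.91 × 10^-3 mol
mass of H2C2O4 = 2.60 × 10^-3 × 90.03 = 0.234 g
% H2C2O4 = 0.234 / 1.12 × 100 = 20.9 %

20.9 %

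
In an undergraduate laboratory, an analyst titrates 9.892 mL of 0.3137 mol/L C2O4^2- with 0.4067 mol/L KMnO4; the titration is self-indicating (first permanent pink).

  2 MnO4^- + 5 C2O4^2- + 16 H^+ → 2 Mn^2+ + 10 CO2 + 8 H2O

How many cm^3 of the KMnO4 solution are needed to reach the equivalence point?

3.052 mL

n(C2O4^2-) = 0.009892 L × 0.3137 mol/L = 3.103 × 10^-3 mol
From the 2:5 stoichiometry, n(KMnO4) = 2/5 × 3.103 × 10^-3 = 1.241 × 10^-3 mol
V(KMnO4) = 1.241 × 10^-3 mol / 0.4067 mol/L = 0.003052 L = 3.052 mL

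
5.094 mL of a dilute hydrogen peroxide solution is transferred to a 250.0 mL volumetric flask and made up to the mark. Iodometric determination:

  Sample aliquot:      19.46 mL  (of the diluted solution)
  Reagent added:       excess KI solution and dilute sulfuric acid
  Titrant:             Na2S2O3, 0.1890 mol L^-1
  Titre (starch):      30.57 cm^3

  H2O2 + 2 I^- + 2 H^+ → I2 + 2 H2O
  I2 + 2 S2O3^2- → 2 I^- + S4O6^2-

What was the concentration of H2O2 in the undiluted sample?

n(S2O3^2-) = 0.03057 × 0.1890 = 5.778 × 10^-3 mol
n(I2) = n(S2O3^2-)/2 = 2.889 × 10^-3 mol
n(H2O2) in the aliquot = 2.889 × 10^-3 mol (1:1 ratio)
[H2O2]_dilute = 2.889 × 10^-3 / 0.01946 = 0.1485 mol/L
[H2O2]_original = 0.1485 × 250.0/5.094 = 7.286 mol/L

7.286 mol/L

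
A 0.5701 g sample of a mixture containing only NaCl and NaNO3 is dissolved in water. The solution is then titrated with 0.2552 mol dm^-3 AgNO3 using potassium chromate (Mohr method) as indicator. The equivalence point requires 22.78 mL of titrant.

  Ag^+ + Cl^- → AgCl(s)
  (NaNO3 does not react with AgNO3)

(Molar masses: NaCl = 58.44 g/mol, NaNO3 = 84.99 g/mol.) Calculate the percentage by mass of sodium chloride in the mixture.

59.59 %

n(AgNO3) = 0.02278 × 0.2552 = 5.813 × 10^-3 mol
Let x = n(NaCl), y = n(NaNO3).
Titrant: 1x = 5.813 × 10^-3;  mass: 58.44x + 84.99y = 0.5701
Solving, x = 5.813 × 10^-3 mol, y = 2.710 × 10^-3 mol
mass of NaCl = 5.813 × 10^-3 × 58.44 = 0.3397 g
% NaCl = 0.3397 / 0.5701 × 100 = 59.59 %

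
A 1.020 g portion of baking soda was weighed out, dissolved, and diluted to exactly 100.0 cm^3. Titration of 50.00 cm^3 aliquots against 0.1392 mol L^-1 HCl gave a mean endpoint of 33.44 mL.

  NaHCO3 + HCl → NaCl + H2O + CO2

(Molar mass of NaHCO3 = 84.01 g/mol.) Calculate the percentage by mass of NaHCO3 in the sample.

76.68 %

n(HCl) per titration = 0.03344 × 0.1392 = 4.655 × 10^-3 mol
n(NaHCO3) in each aliquot = 4.655 × 10^-3 mol (1:1 ratio)
n(NaHCO3) in the whole flask = 4.655 × 10^-3 × 100.0/50.00 = 9.310 × 10^-3 mol
mass of NaHCO3 = 9.310 × 10^-3 × 84.01 = 0.7821 g
% NaHCO3 = 0.7821 / 1.020 × 100 = 76.68 %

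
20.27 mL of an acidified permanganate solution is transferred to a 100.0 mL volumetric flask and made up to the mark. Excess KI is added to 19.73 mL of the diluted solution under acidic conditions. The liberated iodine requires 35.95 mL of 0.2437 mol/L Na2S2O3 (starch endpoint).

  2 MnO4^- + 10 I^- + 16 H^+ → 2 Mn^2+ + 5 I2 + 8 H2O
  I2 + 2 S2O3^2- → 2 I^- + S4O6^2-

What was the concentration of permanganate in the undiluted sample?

n(S2O3^2-) = 0.03595 × 0.2437 = 8.761 × 10^-3 mol
n(I2) = n(S2O3^2-)/2 = 4.381 × 10^-3 mol
From the 2:5 ratio, n(MnO4^-) in the aliquot = 2/5 × 4.381 × 10^-3 = 1.752 × 10^-3 mol
[MnO4^-]_dilute = 1.752 × 10^-3 / 0.01973 = 0.08881 mol/L
[MnO4^-]_original = 0.08881 × 100.0/20.27 = 0.4381 mol/L

0.4381 mol/L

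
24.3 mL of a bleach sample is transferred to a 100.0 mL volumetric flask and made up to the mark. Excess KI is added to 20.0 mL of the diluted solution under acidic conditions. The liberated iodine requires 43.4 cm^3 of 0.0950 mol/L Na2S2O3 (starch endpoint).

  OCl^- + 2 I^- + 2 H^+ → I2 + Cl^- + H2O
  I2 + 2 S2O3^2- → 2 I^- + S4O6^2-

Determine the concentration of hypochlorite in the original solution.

0.424 mol/L

n(S2O3^2-) = 0.0434 × 0.0950 = 4.12 × 10^-3 mol
n(I2) = n(S2O3^2-)/2 = 2.06 × 10^-3 mol
n(OCl^-) in the aliquot = 2.06 × 10^-3 mol (1:1 ratio)
[OCl^-]_dilute = 2.06 × 10^-3 / 0.0200 = 0.103 mol/L
[OCl^-]_original = 0.103 × 100.0/24.3 = 0.424 mol/L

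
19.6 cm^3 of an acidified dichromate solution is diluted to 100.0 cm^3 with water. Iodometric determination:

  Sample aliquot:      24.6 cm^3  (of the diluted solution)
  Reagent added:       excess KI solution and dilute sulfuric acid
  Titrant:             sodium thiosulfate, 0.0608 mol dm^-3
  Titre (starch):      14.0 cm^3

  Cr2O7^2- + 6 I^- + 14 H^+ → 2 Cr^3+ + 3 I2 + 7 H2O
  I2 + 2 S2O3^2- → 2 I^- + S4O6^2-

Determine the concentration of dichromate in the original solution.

0.0294 mol/L

n(S2O3^2-) = 0.0140 × 0.0608 = 8.51 × 10^-4 mol
n(I2) = n(S2O3^2-)/2 = 4.26 × 10^-4 mol
From the 1:3 ratio, n(Cr2O7^2-) in the aliquot = 1/3 × 4.26 × 10^-4 = 1.42 × 10^-4 mol
[Cr2O7^2-]_dilute = 1.42 × 10^-4 / 0.0246 = 0.00577 mol/L
[Cr2O7^2-]_original = 0.00577 × 100.0/19.6 = 0.0294 mol/L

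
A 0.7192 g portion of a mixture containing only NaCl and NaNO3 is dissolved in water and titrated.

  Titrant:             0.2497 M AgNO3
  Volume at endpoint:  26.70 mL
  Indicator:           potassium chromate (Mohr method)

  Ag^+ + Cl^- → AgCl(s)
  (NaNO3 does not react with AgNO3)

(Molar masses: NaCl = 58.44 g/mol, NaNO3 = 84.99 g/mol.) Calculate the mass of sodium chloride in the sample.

0.3896 g

n(AgNO3) = 0.02670 × 0.2497 = 6.667 × 10^-3 mol
Let x = n(NaCl), y = n(NaNO3).
Titrant: 1x = 6.667 × 10^-3;  mass: 58.44x + 84.99y = 0.7192
Solving, x = 6.667 × 10^-3 mol, y = 3.878 × 10^-3 mol
mass of NaCl = 6.667 × 10^-3 × 58.44 = 0.3896 g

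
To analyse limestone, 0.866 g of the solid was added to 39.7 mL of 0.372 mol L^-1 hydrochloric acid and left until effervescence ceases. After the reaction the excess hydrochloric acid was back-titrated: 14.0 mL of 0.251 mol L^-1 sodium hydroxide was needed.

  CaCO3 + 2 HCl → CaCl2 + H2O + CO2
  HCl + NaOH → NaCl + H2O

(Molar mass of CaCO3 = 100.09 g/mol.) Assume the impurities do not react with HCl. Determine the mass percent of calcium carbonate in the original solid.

65.0 %

n(HCl) added = 0.0397 × 0.372 = 0.0148 mol
n(NaOH) used in back-titration = 0.0140 × 0.251 = 3.51 × 10^-3 mol
n(HCl) left over = 3.51 × 10^-3 mol (1:1 ratio)
n(HCl) consumed by analyte = 0.0148 − 3.51 × 10^-3 = 0.0113 mol
From the 1:2 ratio, n(CaCO3) = 1/2 × 0.0113 = 5.63 × 10^-3 mol
mass of CaCO3 = 5.63 × 10^-3 × 100.09 = 0.563 g
% CaCO3 = 0.563 / 0.866 × 100 = 65.0 %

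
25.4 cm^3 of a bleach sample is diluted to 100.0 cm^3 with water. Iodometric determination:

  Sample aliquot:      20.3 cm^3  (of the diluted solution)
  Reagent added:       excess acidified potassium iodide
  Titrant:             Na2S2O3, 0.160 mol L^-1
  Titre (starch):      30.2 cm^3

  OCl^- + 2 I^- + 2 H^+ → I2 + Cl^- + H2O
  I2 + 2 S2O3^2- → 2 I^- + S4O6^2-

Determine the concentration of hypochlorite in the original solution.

0.469 mol/L

n(S2O3^2-) = 0.0302 × 0.160 = 4.83 × 10^-3 mol
n(I2) = n(S2O3^2-)/2 = 2.42 × 10^-3 mol
n(OCl^-) in the aliquot = 2.42 × 10^-3 mol (1:1 ratio)
[OCl^-]_dilute = 2.42 × 10^-3 / 0.0203 = 0.119 mol/L
[OCl^-]_original = 0.119 × 100.0/25.4 = 0.469 mol/L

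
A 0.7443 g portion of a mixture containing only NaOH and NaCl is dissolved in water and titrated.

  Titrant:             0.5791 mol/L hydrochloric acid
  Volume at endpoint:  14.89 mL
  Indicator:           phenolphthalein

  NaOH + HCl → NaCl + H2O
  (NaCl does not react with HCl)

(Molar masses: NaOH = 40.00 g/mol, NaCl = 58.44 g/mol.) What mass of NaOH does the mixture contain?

0.3449 g

n(HCl) = 0.01489 × 0.5791 = 8.623 × 10^-3 mol
Let x = n(NaOH), y = n(NaCl).
Titrant: 1x = 8.623 × 10^-3;  mass: 40.00x + 58.44y = 0.7443
Solving, x = 8.623 × 10^-3 mol, y = 6.834 × 10^-3 mol
mass of NaOH = 8.623 × 10^-3 × 40.00 = 0.3449 g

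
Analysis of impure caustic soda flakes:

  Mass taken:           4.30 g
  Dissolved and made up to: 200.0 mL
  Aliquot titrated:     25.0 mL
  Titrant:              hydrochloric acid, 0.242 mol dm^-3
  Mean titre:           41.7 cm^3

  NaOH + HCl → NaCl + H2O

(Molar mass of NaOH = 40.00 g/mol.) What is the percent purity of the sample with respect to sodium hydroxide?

n(HCl) per titration = 0.0417 × 0.242 = 0.0101 mol
n(NaOH) in each aliquot = 0.0101 mol (1:1 ratio)
n(NaOH) in the whole flask = 0.0101 × 200.0/25.0 = 0.0807 mol
mass of NaOH = 0.0807 × 40.00 = 3.23 g
% NaOH = 3.23 / 4.30 × 100 = 75.1 %

75.1 %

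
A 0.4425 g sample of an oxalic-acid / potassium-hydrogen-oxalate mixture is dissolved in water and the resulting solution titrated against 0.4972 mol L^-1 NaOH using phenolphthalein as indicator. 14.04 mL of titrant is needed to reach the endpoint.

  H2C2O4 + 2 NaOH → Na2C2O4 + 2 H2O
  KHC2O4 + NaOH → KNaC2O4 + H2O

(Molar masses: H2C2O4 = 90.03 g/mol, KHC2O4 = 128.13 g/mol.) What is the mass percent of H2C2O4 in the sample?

55.31 %

n(NaOH) = 0.01404 × 0.4972 = 6.981 × 10^-3 mol
Let x = n(H2C2O4), y = n(KHC2O4).
Titrant: 2x + 1y = 6.981 × 10^-3;  mass: 90.03x + 128.13y = 0.4425
Solving, x = 2.719 × 10^-3 mol, y = 1.543 × 10^-3 mol
mass of H2C2O4 = 2.719 × 10^-3 × 90.03 = 0.2448 g
% H2C2O4 = 0.2448 / 0.4425 × 100 = 55.31 %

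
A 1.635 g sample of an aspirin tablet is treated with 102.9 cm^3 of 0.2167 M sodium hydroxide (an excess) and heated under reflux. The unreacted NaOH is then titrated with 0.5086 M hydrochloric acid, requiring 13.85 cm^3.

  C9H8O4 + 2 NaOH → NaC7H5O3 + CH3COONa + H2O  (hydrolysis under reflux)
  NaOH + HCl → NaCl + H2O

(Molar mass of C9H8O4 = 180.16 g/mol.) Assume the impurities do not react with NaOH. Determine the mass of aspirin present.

n(NaOH) added = 0.1029 × 0.2167 = 0.02230 mol
n(HCl) used in back-titration = 0.01385 × 0.5086 = 7.044 × 10^-3 mol
n(NaOH) left over = 7.044 × 10^-3 mol (1:1 ratio)
n(NaOH) consumed by analyte = 0.02230 − 7.044 × 10^-3 = 0.01525 mol
From the 1:2 ratio, n(C9H8O4) = 1/2 × 0.01525 = 7.627 × 10^-3 mol
mass of C9H8O4 = 7.627 × 10^-3 × 180.16 = 1.374 g

1.374 g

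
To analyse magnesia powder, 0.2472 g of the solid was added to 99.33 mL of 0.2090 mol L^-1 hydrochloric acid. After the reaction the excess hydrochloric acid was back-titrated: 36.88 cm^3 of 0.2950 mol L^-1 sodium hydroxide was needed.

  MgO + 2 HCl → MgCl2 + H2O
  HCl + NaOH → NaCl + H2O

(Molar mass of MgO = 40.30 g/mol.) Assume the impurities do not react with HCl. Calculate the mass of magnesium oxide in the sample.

n(HCl) added = 0.09933 × 0.2090 = 0.02076 mol
n(NaOH) used in back-titration = 0.03688 × 0.2950 = 0.01088 mol
n(HCl) left over = 0.01088 mol (1:1 ratio)
n(HCl) consumed by analyte = 0.02076 − 0.01088 = 9.880 × 10^-3 mol
From the 1:2 ratio, n(MgO) = 1/2 × 9.880 × 10^-3 = 4.940 × 10^-3 mol
mass of MgO = 4.940 × 10^-3 × 40.30 = 0.1991 g

0.1991 g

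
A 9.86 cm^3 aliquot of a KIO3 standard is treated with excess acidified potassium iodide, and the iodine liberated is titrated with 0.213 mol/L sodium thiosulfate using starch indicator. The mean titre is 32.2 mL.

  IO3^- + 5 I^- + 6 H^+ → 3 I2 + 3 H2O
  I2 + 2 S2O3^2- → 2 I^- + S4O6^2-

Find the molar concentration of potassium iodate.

n(S2O3^2-) = 0.0322 × 0.213 = 6.86 × 10^-3 mol
n(I2) = n(S2O3^2-)/2 = 3.43 × 10^-3 mol
From the 1:3 ratio, n(IO3^-) in the aliquot = 1/3 × 3.43 × 10^-3 = 1.14 × 10^-3 mol
[IO3^-] = 1.14 × 10^-3 / 0.00986 = 0.116 mol/L

0.116 mol/L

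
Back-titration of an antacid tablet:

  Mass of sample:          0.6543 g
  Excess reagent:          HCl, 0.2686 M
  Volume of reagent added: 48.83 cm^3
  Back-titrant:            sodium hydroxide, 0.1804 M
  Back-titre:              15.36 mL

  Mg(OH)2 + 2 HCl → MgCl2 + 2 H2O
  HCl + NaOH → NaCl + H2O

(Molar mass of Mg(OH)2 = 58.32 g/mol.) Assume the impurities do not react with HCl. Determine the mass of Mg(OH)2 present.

0.3017 g

n(HCl) added = 0.04883 × 0.2686 = 0.01312 mol
n(NaOH) used in back-titration = 0.01536 × 0.1804 = 2.771 × 10^-3 mol
n(HCl) left over = 2.771 × 10^-3 mol (1:1 ratio)
n(HCl) consumed by analyte = 0.01312 − 2.771 × 10^-3 = 0.01034 mol
From the 1:2 ratio, n(Mg(OH)2) = 1/2 × 0.01034 = 5.172 × 10^-3 mol
mass of Mg(OH)2 = 5.172 × 10^-3 × 58.32 = 0.3017 g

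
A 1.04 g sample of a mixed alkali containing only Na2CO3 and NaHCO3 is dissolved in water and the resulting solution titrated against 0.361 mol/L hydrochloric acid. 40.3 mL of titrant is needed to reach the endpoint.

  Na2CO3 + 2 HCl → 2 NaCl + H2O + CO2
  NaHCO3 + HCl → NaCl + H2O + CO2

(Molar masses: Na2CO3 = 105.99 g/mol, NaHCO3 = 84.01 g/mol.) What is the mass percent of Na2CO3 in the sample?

n(HCl) = 0.0403 × 0.361 = 0.0145 mol
Let x = n(Na2CO3), y = n(NaHCO3).
Titrant: 2x + 1y = 0.0145;  mass: 105.99x + 84.01y = 1.04
Solving, x = 2.94 × 10^-3 mol, y = 8.67 × 10^-3 mol
mass of Na2CO3 = 2.94 × 10^-3 × 105.99 = 0.311 g
% Na2CO3 = 0.311 / 1.04 × 100 = 29.9 %

29.9 %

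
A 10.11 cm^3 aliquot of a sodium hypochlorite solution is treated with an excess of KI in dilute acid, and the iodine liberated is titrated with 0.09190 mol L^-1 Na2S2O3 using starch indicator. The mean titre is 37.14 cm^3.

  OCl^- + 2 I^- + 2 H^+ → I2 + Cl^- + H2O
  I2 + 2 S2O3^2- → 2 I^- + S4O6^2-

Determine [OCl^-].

0.1688 mol/L

n(S2O3^2-) = 0.03714 × 0.09190 = 3.413 × 10^-3 mol
n(I2) = n(S2O3^2-)/2 = 1.707 × 10^-3 mol
n(OCl^-) in the aliquot = 1.707 × 10^-3 mol (1:1 ratio)
[OCl^-] = 1.707 × 10^-3 / 0.01011 = 0.1688 mol/L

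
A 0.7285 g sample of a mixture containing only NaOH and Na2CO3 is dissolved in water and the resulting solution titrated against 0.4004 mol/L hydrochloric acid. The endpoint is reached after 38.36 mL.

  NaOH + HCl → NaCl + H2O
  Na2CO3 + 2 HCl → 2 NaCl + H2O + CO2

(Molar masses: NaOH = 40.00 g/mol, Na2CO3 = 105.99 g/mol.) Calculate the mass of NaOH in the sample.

0.2631 g

n(HCl) = 0.03836 × 0.4004 = 0.01536 mol
Let x = n(NaOH), y = n(Na2CO3).
Titrant: 1x + 2y = 0.01536;  mass: 40.00x + 105.99y = 0.7285
Solving, x = 6.577 × 10^-3 mol, y = 4.391 × 10^-3 mol
mass of NaOH = 6.577 × 10^-3 × 40.00 = 0.2631 g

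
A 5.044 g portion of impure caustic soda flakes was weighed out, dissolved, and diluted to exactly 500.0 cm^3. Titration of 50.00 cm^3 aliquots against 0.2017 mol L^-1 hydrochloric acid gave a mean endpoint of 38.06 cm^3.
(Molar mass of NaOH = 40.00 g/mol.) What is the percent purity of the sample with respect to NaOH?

60.88 %

NaOH + HCl → NaCl + H2O
n(HCl) per titration = 0.03806 × 0.2017 = 7.677 × 10^-3 mol
n(NaOH) in each aliquot = 7.677 × 10^-3 mol (1:1 ratio)
n(NaOH) in the whole flask = 7.677 × 10^-3 × 500.0/50.00 = 0.07677 mol
mass of NaOH = 0.07677 × 40.00 = 3.071 g
% NaOH = 3.071 / 5.044 × 100 = 60.88 %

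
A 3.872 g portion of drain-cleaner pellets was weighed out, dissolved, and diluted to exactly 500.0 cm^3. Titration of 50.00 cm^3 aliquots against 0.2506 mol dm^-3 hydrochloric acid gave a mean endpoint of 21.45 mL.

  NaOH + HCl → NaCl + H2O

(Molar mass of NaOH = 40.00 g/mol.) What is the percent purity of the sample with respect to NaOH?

55.53 %

n(HCl) per titration = 0.02145 × 0.2506 = 5.375 × 10^-3 mol
n(NaOH) in each aliquot = 5.375 × 10^-3 mol (1:1 ratio)
n(NaOH) in the whole flask = 5.375 × 10^-3 × 500.0/50.00 = 0.05375 mol
mass of NaOH = 0.05375 × 40.00 = 2.150 g
% NaOH = 2.150 / 3.872 × 100 = 55.53 %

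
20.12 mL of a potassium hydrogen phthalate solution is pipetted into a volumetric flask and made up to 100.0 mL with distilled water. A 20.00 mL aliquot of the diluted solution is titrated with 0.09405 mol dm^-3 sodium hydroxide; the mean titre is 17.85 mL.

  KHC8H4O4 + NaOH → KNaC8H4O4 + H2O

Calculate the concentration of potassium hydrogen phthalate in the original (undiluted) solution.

0.4172 mol/L

n(NaOH) = 0.01785 × 0.09405 = 1.679 × 10^-3 mol
n(KHC8H4O4) in the aliquot = 1.679 × 10^-3 mol (1:1 ratio)
[KHC8H4O4]_dilute = 1.679 × 10^-3 / 0.02000 = 0.08394 mol/L
Dilution factor = 100.0 / 20.12 = 4.970
[KHC8H4O4]_stock = 0.08394 × 4.970 = 0.4172 mol/L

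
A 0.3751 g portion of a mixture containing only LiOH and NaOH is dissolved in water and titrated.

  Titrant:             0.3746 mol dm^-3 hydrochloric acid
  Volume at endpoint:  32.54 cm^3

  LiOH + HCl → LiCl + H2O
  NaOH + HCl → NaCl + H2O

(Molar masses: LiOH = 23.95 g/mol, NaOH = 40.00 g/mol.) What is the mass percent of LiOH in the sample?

n(HCl) = 0.03254 × 0.3746 = 0.01219 mol
Let x = n(LiOH), y = n(NaOH).
Titrant: 1x + 1y = 0.01219;  mass: 23.95x + 40.00y = 0.3751
Solving, x = 7.008 × 10^-3 mol, y = 5.181 × 10^-3 mol
mass of LiOH = 7.008 × 10^-3 × 23.95 = 0.1678 g
% LiOH = 0.1678 / 0.3751 × 100 = 44.75 %

44.75 %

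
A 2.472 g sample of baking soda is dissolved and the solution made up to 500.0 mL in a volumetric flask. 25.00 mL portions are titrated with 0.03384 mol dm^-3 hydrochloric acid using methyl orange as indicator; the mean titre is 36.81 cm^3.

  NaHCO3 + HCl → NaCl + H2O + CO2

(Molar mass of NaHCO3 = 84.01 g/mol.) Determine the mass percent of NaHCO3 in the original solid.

84.67 %

n(HCl) per titration = 0.03681 × 0.03384 = 1.246 × 10^-3 mol
n(NaHCO3) in each aliquot = 1.246 × 10^-3 mol (1:1 ratio)
n(NaHCO3) in the whole flask = 1.246 × 10^-3 × 500.0/25.00 = 0.02491 mol
mass of NaHCO3 = 0.02491 × 84.01 = 2.093 g
% NaHCO3 = 2.093 / 2.472 × 100 = 84.67 %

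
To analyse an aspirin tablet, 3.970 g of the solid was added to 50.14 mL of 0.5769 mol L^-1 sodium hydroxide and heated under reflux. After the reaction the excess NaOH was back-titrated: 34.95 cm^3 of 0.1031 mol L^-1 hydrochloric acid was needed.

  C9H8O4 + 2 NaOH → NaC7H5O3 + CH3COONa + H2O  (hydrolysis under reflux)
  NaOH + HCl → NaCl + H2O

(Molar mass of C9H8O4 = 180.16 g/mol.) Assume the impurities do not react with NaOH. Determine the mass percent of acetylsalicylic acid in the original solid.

57.46 %

n(NaOH) added = 0.05014 × 0.5769 = 0.02893 mol
n(HCl) used in back-titration = 0.03495 × 0.1031 = 3.603 × 10^-3 mol
n(NaOH) left over = 3.603 × 10^-3 mol (1:1 ratio)
n(NaOH) consumed by analyte = 0.02893 − 3.603 × 10^-3 = 0.02532 mol
From the 1:2 ratio, n(C9H8O4) = 1/2 × 0.02532 = 0.01266 mol
mass of C9H8O4 = 0.01266 × 180.16 = 2.281 g
% C9H8O4 = 2.281 / 3.970 × 100 = 57.46 %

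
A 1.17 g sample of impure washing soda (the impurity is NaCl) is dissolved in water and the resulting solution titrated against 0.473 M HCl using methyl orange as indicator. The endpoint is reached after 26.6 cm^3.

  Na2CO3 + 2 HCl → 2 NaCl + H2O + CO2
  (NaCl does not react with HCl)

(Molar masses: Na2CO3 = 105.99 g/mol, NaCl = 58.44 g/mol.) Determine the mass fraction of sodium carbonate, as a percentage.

57.0 %

n(HCl) = 0.0266 × 0.473 = 0.0126 mol
Let x = n(Na2CO3), y = n(NaCl).
Titrant: 2x = 0.0126;  mass: 105.99x + 58.44y = 1.17
Solving, x = 6.29 × 10^-3 mol, y = 8.61 × 10^-3 mol
mass of Na2CO3 = 6.29 × 10^-3 × 105.99 = 0.667 g
% Na2CO3 = 0.667 / 1.17 × 100 = 57.0 %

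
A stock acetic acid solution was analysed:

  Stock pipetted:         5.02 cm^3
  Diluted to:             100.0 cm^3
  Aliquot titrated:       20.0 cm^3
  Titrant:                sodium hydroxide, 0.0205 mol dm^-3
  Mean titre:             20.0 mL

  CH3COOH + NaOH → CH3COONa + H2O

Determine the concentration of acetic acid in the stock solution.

0.408 mol/L

n(NaOH) = 0.0200 × 0.0205 = 4.10 × 10^-4 mol
n(CH3COOH) in the aliquot = 4.10 × 10^-4 mol (1:1 ratio)
[CH3COOH]_dilute = 4.10 × 10^-4 / 0.0200 = 0.0205 mol/L
Dilution factor = 100.0 / 5.02 = 19.92
[CH3COOH]_stock = 0.0205 × 19.92 = 0.408 mol/L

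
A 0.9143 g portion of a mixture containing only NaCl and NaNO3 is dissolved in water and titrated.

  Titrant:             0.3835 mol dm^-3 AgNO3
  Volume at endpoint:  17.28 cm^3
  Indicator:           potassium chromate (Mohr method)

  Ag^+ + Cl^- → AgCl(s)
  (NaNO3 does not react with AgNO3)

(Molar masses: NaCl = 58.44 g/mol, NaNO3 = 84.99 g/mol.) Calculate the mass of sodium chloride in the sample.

n(AgNO3) = 0.01728 × 0.3835 = 6.627 × 10^-3 mol
Let x = n(NaCl), y = n(NaNO3).
Titrant: 1x = 6.627 × 10^-3;  mass: 58.44x + 84.99y = 0.9143
Solving, x = 6.627 × 10^-3 mol, y = 6.201 × 10^-3 mol
mass of NaCl = 6.627 × 10^-3 × 58.44 = 0.3873 g

0.3873 g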